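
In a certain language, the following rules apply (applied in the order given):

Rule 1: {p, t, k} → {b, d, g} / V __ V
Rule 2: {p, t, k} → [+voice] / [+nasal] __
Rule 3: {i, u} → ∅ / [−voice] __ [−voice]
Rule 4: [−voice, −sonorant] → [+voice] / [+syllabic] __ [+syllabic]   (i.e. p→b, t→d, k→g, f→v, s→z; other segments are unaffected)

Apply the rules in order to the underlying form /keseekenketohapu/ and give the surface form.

kezeegengedohabu

Rule 1 (intervocalic voicing): /k/ is a voiceless stop between vowels /e/ and /e/, so it voices to [g]. /t/ is a voiceless stop between vowels /e/ and /o/, so it voices to [d]. /p/ is a voiceless stop between vowels /a/ and /u/, so it voices to [b]. /keseekenketohapu/ → keseegenkedohabu.
Rule 2 (post-nasal voicing): /k/ is a voiceless stop immediately after the nasal /n/, so it voices to [g]. /keseegenkedohabu/ → keseegengedohabu.
Rule 3 (high vowel syncope): no segment meets the environment; /keseegengedohabu/ is unchanged.
Rule 4 (intervocalic voicing): /s/ is a voiceless obstruent between vowels /e/ and /e/, so it voices to [z]. /keseegengedohabu/ → kezeegengedohabu.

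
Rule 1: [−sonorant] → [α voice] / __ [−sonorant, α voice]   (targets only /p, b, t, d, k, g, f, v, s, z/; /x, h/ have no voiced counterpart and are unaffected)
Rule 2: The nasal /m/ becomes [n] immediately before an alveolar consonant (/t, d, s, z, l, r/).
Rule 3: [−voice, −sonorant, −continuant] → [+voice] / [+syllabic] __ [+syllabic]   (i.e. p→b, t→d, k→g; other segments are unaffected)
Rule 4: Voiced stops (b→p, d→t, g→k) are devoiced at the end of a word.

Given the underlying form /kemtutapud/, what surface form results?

kentudabut

Rule 1 (regressive voicing assimilation): no segment meets the environment; /kemtutapud/ is unchanged.
Rule 2 (nasal place assimilation): /m/ precedes the alveolar consonant /t/, so it assimilates in place to [n]. /kemtutapud/ → kentutapud.
Rule 3 (intervocalic voicing): /t/ is a voiceless stop between vowels /u/ and /a/, so it voices to [d]. /p/ is a voiceless stop between vowels /a/ and /u/, so it voices to [b]. /kentutapud/ → kentudabud.
Rule 4 (final devoicing): /d/ is a voiced stop in word-final position, so it devoices to [t]. /kentudabud/ → kentudabut.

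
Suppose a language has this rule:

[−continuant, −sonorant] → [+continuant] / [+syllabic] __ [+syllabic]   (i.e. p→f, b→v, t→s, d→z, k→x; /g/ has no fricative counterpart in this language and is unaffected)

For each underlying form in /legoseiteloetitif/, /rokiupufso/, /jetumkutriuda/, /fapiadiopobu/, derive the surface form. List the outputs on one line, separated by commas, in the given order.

legoseiseloesisif, roxiufufso, jesumkutriuza, fafiaziofovu

/legoseiteloetitif/: /t/ is a stop between vowels /i/ and /e/, so it spirantizes to the fricative [s]. /t/ is a stop between vowels /e/ and /i/, so it spirantizes to the fricative [s]. /t/ is a stop between vowels /i/ and /i/, so it spirantizes to the fricative [s]. → [legoseiseloesisif].
/rokiupufso/: /k/ is a stop between vowels /o/ and /i/, so it spirantizes to the fricative [x]. /p/ is a stop between vowels /u/ and /u/, so it spirantizes to the fricative [f]. → [roxiufufso].
/jetumkutriuda/: /t/ is a stop between vowels /e/ and /u/, so it spirantizes to the fricative [s]. /d/ is a stop between vowels /u/ and /a/, so it spirantizes to the fricative [z]. → [jesumkutriuza].
/fapiadiopobu/: /p/ is a stop between vowels /a/ and /i/, so it spirantizes to the fricative [f]. /d/ is a stop between vowels /a/ and /i/, so it spirantizes to the fricative [z]. /p/ is a stop between vowels /o/ and /o/, so it spirantizes to the fricative [f]. /b/ is a stop between vowels /o/ and /u/, so it spirantizes to the fricative [v]. → [fafiaziofovu].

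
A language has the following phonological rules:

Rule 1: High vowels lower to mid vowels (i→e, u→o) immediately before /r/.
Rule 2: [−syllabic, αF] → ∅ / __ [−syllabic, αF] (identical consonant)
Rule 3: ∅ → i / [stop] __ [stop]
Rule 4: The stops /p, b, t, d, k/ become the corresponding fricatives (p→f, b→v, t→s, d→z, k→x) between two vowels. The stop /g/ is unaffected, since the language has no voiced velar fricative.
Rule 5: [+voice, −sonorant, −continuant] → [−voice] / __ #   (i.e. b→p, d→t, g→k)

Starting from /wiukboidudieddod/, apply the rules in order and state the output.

Rule 1 (pre-rhotic lowering): no segment meets the environment; /wiukboidudieddod/ is unchanged.
Rule 2 (degemination): /dd/ is a geminate; the first /d/ deletes. /wiukboidudieddod/ → wiukboidudiedod.
Rule 3 (stop-cluster i-epenthesis): /k/ and /b/ form a stop–stop cluster, so [i] is inserted between them. /wiukboidudiedod/ → wiukiboidudiedod.
Rule 4 (intervocalic spirantization): /k/ is a stop between vowels /u/ and /i/, so it spirantizes to the fricative [x]. /b/ is a stop between vowels /i/ and /o/, so it spirantizes to the fricative [v]. /d/ is a stop between vowels /i/ and /u/, so it spirantizes to the fricative [z]. /d/ is a stop between vowels /u/ and /i/, so it spirantizes to the fricative [z]. /d/ is a stop between vowels /e/ and /o/, so it spirantizes to the fricative [z]. /wiukiboidudiedod/ → wiuxivoizuziezod.
Rule 5 (final devoicing): /d/ is a voiced stop in word-final position, so it devoices to [t]. /wiuxivoizuziezod/ → wiuxivoizuziezot.

wiuxivoizuziezot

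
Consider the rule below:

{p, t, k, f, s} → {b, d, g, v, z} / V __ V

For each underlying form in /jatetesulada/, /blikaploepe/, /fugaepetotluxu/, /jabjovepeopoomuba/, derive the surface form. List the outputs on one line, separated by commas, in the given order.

jadedezulada, bligaploebe, fugaebedotluxu, jabjovebeoboomuba

/jatetesulada/: /t/ is a voiceless obstruent between vowels /a/ and /e/, so it voices to [d]. /t/ is a voiceless obstruent between vowels /e/ and /e/, so it voices to [d]. /s/ is a voiceless obstruent between vowels /e/ and /u/, so it voices to [z]. → [jadedezulada].
/blikaploepe/: /k/ is a voiceless obstruent between vowels /i/ and /a/, so it voices to [g]. /p/ is a voiceless obstruent between vowels /e/ and /e/, so it voices to [b]. → [bligaploebe].
/fugaepetotluxu/: /p/ is a voiceless obstruent between vowels /e/ and /e/, so it voices to [b]. /t/ is a voiceless obstruent between vowels /e/ and /o/, so it voices to [d]. → [fugaebedotluxu].
/jabjovepeopoomuba/: /p/ is a voiceless obstruent between vowels /e/ and /e/, so it voices to [b]. /p/ is a voiceless obstruent between vowels /o/ and /o/, so it voices to [b]. → [jabjovebeoboomuba].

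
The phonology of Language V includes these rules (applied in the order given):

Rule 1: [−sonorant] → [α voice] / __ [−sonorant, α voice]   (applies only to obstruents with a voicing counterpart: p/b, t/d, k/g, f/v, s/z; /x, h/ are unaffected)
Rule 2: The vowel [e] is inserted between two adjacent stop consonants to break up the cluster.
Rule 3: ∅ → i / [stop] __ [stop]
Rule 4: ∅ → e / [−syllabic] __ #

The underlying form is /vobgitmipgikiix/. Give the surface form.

Rule 1 (regressive voicing assimilation): /p/ precedes the voiced obstruent /g/, so it voices to [b] by assimilation. /vobgitmipgikiix/ → vobgitmibgikiix.
Rule 2 (stop-cluster e-epenthesis): /b/ and /g/ form a stop–stop cluster, so [e] is inserted between them. /b/ and /g/ form a stop–stop cluster, so [e] is inserted between them. /vobgitmibgikiix/ → vobegitmibegikiix.
Rule 3 (stop-cluster i-epenthesis): no segment meets the environment; /vobegitmibegikiix/ is unchanged.
Rule 4 (final e-epenthesis): the form ends in the consonant /x/, so [e] is inserted word-finally. /vobegitmibegikiix/ → vobegitmibegikiixe.

vobegitmibegikiixe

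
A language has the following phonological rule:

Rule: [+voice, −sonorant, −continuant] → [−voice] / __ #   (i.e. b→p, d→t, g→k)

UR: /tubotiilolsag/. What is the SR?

/g/ is a voiced stop in word-final position, so it devoices to [k].
The other instance of /b/ does not occur in the required environment and remains unchanged.
Surface form: [tubotiilolsak].

tubotiilolsak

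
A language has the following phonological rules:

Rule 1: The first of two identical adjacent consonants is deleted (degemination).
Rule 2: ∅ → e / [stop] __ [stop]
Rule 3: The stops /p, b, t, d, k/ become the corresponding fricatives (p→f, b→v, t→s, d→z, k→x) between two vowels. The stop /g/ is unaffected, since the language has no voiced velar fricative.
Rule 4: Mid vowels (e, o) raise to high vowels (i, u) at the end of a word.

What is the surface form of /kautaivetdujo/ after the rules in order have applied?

Rule 1 (degemination): no segment meets the environment; /kautaivetdujo/ is unchanged.
Rule 2 (stop-cluster e-epenthesis): /t/ and /d/ form a stop–stop cluster, so [e] is inserted between them. /kautaivetdujo/ → kautaivetedujo.
Rule 3 (intervocalic spirantization): /t/ is a stop between vowels /u/ and /a/, so it spirantizes to the fricative [s]. /t/ is a stop between vowels /e/ and /e/, so it spirantizes to the fricative [s]. /d/ is a stop between vowels /e/ and /u/, so it spirantizes to the fricative [z]. /kautaivetedujo/ → kausaivesezujo.
Rule 4 (final vowel raising): /o/ is a mid vowel in word-final position, so it raises to [u]. /kausaivesezujo/ → kausaivesezuju.

kausaivesezuju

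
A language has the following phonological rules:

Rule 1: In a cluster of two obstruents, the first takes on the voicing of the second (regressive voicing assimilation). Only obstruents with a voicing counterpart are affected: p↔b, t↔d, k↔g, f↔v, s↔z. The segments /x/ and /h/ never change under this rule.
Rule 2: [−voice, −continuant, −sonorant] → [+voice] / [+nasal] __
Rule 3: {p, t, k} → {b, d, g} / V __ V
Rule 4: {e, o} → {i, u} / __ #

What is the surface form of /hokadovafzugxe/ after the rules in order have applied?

hogadovavzukxi

Rule 1 (regressive voicing assimilation): /f/ precedes the voiced obstruent /z/, so it voices to [v] by assimilation. /g/ precedes the voiceless obstruent /x/, so it devoices to [k] by assimilation. /hokadovafzugxe/ → hokadovavzukxe.
Rule 2 (post-nasal voicing): no segment meets the environment; /hokadovavzukxe/ is unchanged.
Rule 3 (intervocalic voicing): /k/ is a voiceless stop between vowels /o/ and /a/, so it voices to [g]. /hokadovavzukxe/ → hogadovavzukxe.
Rule 4 (final vowel raising): /e/ is a mid vowel in word-final position, so it raises to [i]. /hogadovavzukxe/ → hogadovavzukxi.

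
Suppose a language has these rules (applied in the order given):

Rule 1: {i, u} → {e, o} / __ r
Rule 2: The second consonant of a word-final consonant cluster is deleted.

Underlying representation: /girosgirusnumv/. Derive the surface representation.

gerosgerusnum

Rule 1 (pre-rhotic lowering): /i/ is a high vowel immediately before /r/, so it lowers to [e]. /i/ is a high vowel immediately before /r/, so it lowers to [e]. /girosgirusnumv/ → gerosgerusnumv.
Rule 2 (final cluster simplification): /v/ is the second consonant of a word-final cluster /mv/, so it deletes. /gerosgerusnumv/ → gerosgerusnum.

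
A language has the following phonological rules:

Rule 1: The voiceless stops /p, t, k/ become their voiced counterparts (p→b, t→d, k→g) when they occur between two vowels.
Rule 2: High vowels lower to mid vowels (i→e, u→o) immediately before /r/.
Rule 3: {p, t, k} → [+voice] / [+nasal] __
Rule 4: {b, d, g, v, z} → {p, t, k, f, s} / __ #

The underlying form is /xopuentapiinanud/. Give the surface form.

xobuendabiinanut

Rule 1 (intervocalic voicing): /p/ is a voiceless stop between vowels /o/ and /u/, so it voices to [b]. /p/ is a voiceless stop between vowels /a/ and /i/, so it voices to [b]. /xopuentapiinanud/ → xobuentabiinanud.
Rule 2 (pre-rhotic lowering): no segment meets the environment; /xobuentabiinanud/ is unchanged.
Rule 3 (post-nasal voicing): /t/ is a voiceless stop immediately after the nasal /n/, so it voices to [d]. /xobuentabiinanud/ → xobuendabiinanud.
Rule 4 (final devoicing): /d/ is a voiced obstruent in word-final position, so it devoices to [t]. /xobuendabiinanud/ → xobuendabiinanut.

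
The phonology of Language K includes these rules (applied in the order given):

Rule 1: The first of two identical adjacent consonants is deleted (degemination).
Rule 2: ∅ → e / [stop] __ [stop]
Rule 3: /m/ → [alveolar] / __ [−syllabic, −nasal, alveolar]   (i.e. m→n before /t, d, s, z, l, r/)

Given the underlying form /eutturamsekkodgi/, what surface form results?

Rule 1 (degemination): /tt/ is a geminate; the first /t/ deletes. /kk/ is a geminate; the first /k/ deletes. /eutturamsekkodgi/ → euturamsekodgi.
Rule 2 (stop-cluster e-epenthesis): /d/ and /g/ form a stop–stop cluster, so [e] is inserted between them. /euturamsekodgi/ → euturamsekodegi.
Rule 3 (nasal place assimilation): /m/ precedes the alveolar consonant /s/, so it assimilates in place to [n]. /euturamsekodegi/ → euturansekodegi.

euturansekodegi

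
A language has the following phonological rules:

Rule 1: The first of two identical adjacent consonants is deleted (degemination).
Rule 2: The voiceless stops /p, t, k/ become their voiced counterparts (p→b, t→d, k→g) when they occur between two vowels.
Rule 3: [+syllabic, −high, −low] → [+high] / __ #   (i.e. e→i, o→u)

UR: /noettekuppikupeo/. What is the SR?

noedegubigubeu

Rule 1 (degemination): /tt/ is a geminate; the first /t/ deletes. /pp/ is a geminate; the first /p/ deletes. /noettekuppikupeo/ → noetekupikupeo.
Rule 2 (intervocalic voicing): /t/ is a voiceless stop between vowels /e/ and /e/, so it voices to [d]. /k/ is a voiceless stop between vowels /e/ and /u/, so it voices to [g]. /p/ is a voiceless stop between vowels /u/ and /i/, so it voices to [b]. /k/ is a voiceless stop between vowels /i/ and /u/, so it voices to [g]. /p/ is a voiceless stop between vowels /u/ and /e/, so it voices to [b]. /noetekupikupeo/ → noedegubigubeo.
Rule 3 (final vowel raising): /o/ is a mid vowel in word-final position, so it raises to [u]. /noedegubigubeo/ → noedegubigubeu.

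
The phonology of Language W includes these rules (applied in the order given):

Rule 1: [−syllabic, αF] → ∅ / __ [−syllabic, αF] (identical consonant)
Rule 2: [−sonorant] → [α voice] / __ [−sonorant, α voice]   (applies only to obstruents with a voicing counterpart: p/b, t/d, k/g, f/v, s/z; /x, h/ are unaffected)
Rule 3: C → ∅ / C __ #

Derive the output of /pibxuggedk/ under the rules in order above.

pipxuget

Rule 1 (degemination): /gg/ is a geminate; the first /g/ deletes. /pibxuggedk/ → pibxugedk.
Rule 2 (regressive voicing assimilation): /b/ precedes the voiceless obstruent /x/, so it devoices to [p] by assimilation. /d/ precedes the voiceless obstruent /k/, so it devoices to [t] by assimilation. /pibxugedk/ → pipxugetk.
Rule 3 (final cluster simplification): /k/ is the second consonant of a word-final cluster /tk/, so it deletes. /pipxugetk/ → pipxuget.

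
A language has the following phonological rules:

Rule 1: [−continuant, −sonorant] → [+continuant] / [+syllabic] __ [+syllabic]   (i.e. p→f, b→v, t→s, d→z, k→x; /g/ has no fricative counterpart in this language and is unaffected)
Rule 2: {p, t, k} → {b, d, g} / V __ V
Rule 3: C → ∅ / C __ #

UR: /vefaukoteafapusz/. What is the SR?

Rule 1 (intervocalic spirantization): /k/ is a stop between vowels /u/ and /o/, so it spirantizes to the fricative [x]. /t/ is a stop between vowels /o/ and /e/, so it spirantizes to the fricative [s]. /p/ is a stop between vowels /a/ and /u/, so it spirantizes to the fricative [f]. /vefaukoteafapusz/ → vefauxoseafafusz.
Rule 2 (intervocalic voicing): no segment meets the environment; /vefauxoseafafusz/ is unchanged.
Rule 3 (final cluster simplification): /z/ is the second consonant of a word-final cluster /sz/, so it deletes. /vefauxoseafafusz/ → vefauxoseafafus.

vefauxoseafafus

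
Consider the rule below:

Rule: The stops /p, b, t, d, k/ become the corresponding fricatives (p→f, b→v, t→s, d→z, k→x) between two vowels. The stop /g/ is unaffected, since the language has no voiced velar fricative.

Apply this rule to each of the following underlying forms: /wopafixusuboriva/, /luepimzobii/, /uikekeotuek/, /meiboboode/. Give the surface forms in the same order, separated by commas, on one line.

wofafixusuvoriva, luefimzovii, uixexeosuek, meivovooze

/wopafixusuboriva/: /p/ is a stop between vowels /o/ and /a/, so it spirantizes to the fricative [f]. /b/ is a stop between vowels /u/ and /o/, so it spirantizes to the fricative [v]. → [wofafixusuvoriva].
/luepimzobii/: /p/ is a stop between vowels /e/ and /i/, so it spirantizes to the fricative [f]. /b/ is a stop between vowels /o/ and /i/, so it spirantizes to the fricative [v]. → [luefimzovii].
/uikekeotuek/: /k/ is a stop between vowels /i/ and /e/, so it spirantizes to the fricative [x]. /k/ is a stop between vowels /e/ and /e/, so it spirantizes to the fricative [x]. /t/ is a stop between vowels /o/ and /u/, so it spirantizes to the fricative [s]. → [uixexeosuek].
/meiboboode/: /b/ is a stop between vowels /i/ and /o/, so it spirantizes to the fricative [v]. /b/ is a stop between vowels /o/ and /o/, so it spirantizes to the fricative [v]. /d/ is a stop between vowels /o/ and /e/, so it spirantizes to the fricative [z]. → [meivovooze].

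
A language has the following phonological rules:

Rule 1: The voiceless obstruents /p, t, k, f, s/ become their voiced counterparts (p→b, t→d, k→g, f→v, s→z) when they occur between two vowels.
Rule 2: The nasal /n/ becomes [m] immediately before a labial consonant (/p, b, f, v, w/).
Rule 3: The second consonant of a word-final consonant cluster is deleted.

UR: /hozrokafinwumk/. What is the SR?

hozrogavimwum

Rule 1 (intervocalic voicing): /k/ is a voiceless obstruent between vowels /o/ and /a/, so it voices to [g]. /f/ is a voiceless obstruent between vowels /a/ and /i/, so it voices to [v]. /hozrokafinwumk/ → hozrogavinwumk.
Rule 2 (nasal place assimilation): /n/ precedes the labial consonant /w/, so it assimilates in place to [m]. /hozrogavinwumk/ → hozrogavimwumk.
Rule 3 (final cluster simplification): /k/ is the second consonant of a word-final cluster /mk/, so it deletes. /hozrogavimwumk/ → hozrogavimwum.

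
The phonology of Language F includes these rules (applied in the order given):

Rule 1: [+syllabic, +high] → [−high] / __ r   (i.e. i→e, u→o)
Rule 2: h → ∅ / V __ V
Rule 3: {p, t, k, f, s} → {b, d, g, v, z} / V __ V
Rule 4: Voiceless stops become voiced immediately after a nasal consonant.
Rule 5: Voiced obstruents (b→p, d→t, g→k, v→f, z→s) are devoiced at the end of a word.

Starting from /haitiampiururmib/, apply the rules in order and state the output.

haidiambiorormip

Rule 1 (pre-rhotic lowering): /u/ is a high vowel immediately before /r/, so it lowers to [o]. /u/ is a high vowel immediately before /r/, so it lowers to [o]. /haitiampiururmib/ → haitiampiorormib.
Rule 2 (intervocalic h-deletion): no segment meets the environment; /haitiampiorormib/ is unchanged.
Rule 3 (intervocalic voicing): /t/ is a voiceless obstruent between vowels /i/ and /i/, so it voices to [d]. /haitiampiorormib/ → haidiampiorormib.
Rule 4 (post-nasal voicing): /p/ is a voiceless stop immediately after the nasal /m/, so it voices to [b]. /haidiampiorormib/ → haidiambiorormib.
Rule 5 (final devoicing): /b/ is a voiced obstruent in word-final position, so it devoices to [p]. /haidiambiorormib/ → haidiambiorormip.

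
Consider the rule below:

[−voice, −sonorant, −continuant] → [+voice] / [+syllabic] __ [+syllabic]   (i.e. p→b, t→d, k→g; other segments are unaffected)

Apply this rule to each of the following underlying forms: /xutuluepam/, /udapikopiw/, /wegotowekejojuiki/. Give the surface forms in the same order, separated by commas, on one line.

/xutuluepam/: /t/ is a voiceless stop between vowels /u/ and /u/, so it voices to [d]. /p/ is a voiceless stop between vowels /e/ and /a/, so it voices to [b]. → [xuduluebam].
/udapikopiw/: /p/ is a voiceless stop between vowels /a/ and /i/, so it voices to [b]. /k/ is a voiceless stop between vowels /i/ and /o/, so it voices to [g]. /p/ is a voiceless stop between vowels /o/ and /i/, so it voices to [b]. → [udabigobiw].
/wegotowekejojuiki/: /t/ is a voiceless stop between vowels /o/ and /o/, so it voices to [d]. /k/ is a voiceless stop between vowels /e/ and /e/, so it voices to [g]. /k/ is a voiceless stop between vowels /i/ and /i/, so it voices to [g]. → [wegodowegejojuigi].

xuduluebam, udabigobiw, wegodowegejojuigi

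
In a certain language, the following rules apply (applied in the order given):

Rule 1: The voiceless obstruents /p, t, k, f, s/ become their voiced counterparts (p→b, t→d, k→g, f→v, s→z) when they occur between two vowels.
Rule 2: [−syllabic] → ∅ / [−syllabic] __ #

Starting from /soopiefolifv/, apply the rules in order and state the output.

Rule 1 (intervocalic voicing): /p/ is a voiceless obstruent between vowels /o/ and /i/, so it voices to [b]. /f/ is a voiceless obstruent between vowels /e/ and /o/, so it voices to [v]. /soopiefolifv/ → soobievolifv.
Rule 2 (final cluster simplification): /v/ is the second consonant of a word-final cluster /fv/, so it deletes. /soobievolifv/ → soobievolif.

soobievolif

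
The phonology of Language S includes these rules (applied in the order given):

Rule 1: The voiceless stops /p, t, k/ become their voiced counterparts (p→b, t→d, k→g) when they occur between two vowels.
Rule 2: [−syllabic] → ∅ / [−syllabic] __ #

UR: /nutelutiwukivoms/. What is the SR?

Rule 1 (intervocalic voicing): /t/ is a voiceless stop between vowels /u/ and /e/, so it voices to [d]. /t/ is a voiceless stop between vowels /u/ and /i/, so it voices to [d]. /k/ is a voiceless stop between vowels /u/ and /i/, so it voices to [g]. /nutelutiwukivoms/ → nudeludiwugivoms.
Rule 2 (final cluster simplification): /s/ is the second consonant of a word-final cluster /ms/, so it deletes. /nudeludiwugivoms/ → nudeludiwugivom.

nudeludiwugivom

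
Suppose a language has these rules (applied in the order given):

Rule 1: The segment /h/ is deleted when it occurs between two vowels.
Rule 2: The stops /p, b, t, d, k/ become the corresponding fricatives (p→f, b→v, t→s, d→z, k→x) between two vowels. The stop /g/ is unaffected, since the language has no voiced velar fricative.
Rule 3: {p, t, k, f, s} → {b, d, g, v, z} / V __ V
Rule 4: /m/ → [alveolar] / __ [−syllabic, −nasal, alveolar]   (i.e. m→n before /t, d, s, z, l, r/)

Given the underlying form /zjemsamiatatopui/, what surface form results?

zjensamiazazovui

Rule 1 (intervocalic h-deletion): no segment meets the environment; /zjemsamiatatopui/ is unchanged.
Rule 2 (intervocalic spirantization): /t/ is a stop between vowels /a/ and /a/, so it spirantizes to the fricative [s]. /t/ is a stop between vowels /a/ and /o/, so it spirantizes to the fricative [s]. /p/ is a stop between vowels /o/ and /u/, so it spirantizes to the fricative [f]. /zjemsamiatatopui/ → zjemsamiasasofui.
Rule 3 (intervocalic voicing): /s/ is a voiceless obstruent between vowels /a/ and /a/, so it voices to [z]. /s/ is a voiceless obstruent between vowels /a/ and /o/, so it voices to [z]. /f/ is a voiceless obstruent between vowels /o/ and /u/, so it voices to [v]. /zjemsamiasasofui/ → zjemsamiazazovui.
Rule 4 (nasal place assimilation): /m/ precedes the alveolar consonant /s/, so it assimilates in place to [n]. /zjemsamiazazovui/ → zjensamiazazovui.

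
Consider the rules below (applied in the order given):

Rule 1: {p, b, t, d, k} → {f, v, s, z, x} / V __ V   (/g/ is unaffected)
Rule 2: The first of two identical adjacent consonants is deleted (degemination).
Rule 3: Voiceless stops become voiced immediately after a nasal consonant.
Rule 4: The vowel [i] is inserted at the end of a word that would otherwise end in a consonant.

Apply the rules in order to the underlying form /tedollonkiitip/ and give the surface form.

Rule 1 (intervocalic spirantization): /d/ is a stop between vowels /e/ and /o/, so it spirantizes to the fricative [z]. /t/ is a stop between vowels /i/ and /i/, so it spirantizes to the fricative [s]. /tedollonkiitip/ → tezollonkiisip.
Rule 2 (degemination): /ll/ is a geminate; the first /l/ deletes. /tezollonkiisip/ → tezolonkiisip.
Rule 3 (post-nasal voicing): /k/ is a voiceless stop immediately after the nasal /n/, so it voices to [g]. /tezolonkiisip/ → tezolongiisip.
Rule 4 (final i-epenthesis): the form ends in the consonant /p/, so [i] is inserted word-finally. /tezolongiisip/ → tezolongiisipi.

tezolongiisipi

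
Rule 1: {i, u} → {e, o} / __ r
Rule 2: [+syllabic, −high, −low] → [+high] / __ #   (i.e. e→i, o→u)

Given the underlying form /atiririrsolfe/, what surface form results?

Rule 1 (pre-rhotic lowering): /i/ is a high vowel immediately before /r/, so it lowers to [e]. /i/ is a high vowel immediately before /r/, so it lowers to [e]. /i/ is a high vowel immediately before /r/, so it lowers to [e]. /atiririrsolfe/ → atererersolfe.
Rule 2 (final vowel raising): /e/ is a mid vowel in word-final position, so it raises to [i]. /atererersolfe/ → atererersolfi.

atererersolfi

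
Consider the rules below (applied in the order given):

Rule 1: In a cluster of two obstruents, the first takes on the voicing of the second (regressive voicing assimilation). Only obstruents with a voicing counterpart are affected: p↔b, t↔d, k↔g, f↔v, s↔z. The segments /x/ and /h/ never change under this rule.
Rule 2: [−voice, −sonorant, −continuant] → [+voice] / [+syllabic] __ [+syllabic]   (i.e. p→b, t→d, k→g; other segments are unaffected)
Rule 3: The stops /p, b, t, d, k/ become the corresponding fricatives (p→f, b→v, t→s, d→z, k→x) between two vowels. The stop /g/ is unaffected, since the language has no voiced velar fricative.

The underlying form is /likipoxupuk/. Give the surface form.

Rule 1 (regressive voicing assimilation): no segment meets the environment; /likipoxupuk/ is unchanged.
Rule 2 (intervocalic voicing): /k/ is a voiceless stop between vowels /i/ and /i/, so it voices to [g]. /p/ is a voiceless stop between vowels /i/ and /o/, so it voices to [b]. /p/ is a voiceless stop between vowels /u/ and /u/, so it voices to [b]. /likipoxupuk/ → ligiboxubuk.
Rule 3 (intervocalic spirantization): /b/ is a stop between vowels /i/ and /o/, so it spirantizes to the fricative [v]. /b/ is a stop between vowels /u/ and /u/, so it spirantizes to the fricative [v]. /ligiboxubuk/ → ligivoxuvuk.

ligivoxuvuk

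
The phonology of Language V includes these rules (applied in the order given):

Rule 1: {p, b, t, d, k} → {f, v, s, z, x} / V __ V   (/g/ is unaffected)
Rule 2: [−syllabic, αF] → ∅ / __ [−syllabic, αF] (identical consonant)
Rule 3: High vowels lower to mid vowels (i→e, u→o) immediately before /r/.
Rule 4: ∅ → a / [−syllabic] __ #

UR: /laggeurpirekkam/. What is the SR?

lageorperekama

Rule 1 (intervocalic spirantization): no segment meets the environment; /laggeurpirekkam/ is unchanged.
Rule 2 (degemination): /gg/ is a geminate; the first /g/ deletes. /kk/ is a geminate; the first /k/ deletes. /laggeurpirekkam/ → lageurpirekam.
Rule 3 (pre-rhotic lowering): /u/ is a high vowel immediately before /r/, so it lowers to [o]. /i/ is a high vowel immediately before /r/, so it lowers to [e]. /lageurpirekam/ → lageorperekam.
Rule 4 (final a-epenthesis): the form ends in the consonant /m/, so [a] is inserted word-finally. /lageorperekam/ → lageorperekama.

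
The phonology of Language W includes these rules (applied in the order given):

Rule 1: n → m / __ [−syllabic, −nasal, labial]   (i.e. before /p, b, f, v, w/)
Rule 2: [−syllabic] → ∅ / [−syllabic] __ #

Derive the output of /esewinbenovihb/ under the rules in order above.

esewimbenovih

Rule 1 (nasal place assimilation): /n/ precedes the labial consonant /b/, so it assimilates in place to [m]. /esewinbenovihb/ → esewimbenovihb.
Rule 2 (final cluster simplification): /b/ is the second consonant of a word-final cluster /hb/, so it deletes. /esewimbenovihb/ → esewimbenovih.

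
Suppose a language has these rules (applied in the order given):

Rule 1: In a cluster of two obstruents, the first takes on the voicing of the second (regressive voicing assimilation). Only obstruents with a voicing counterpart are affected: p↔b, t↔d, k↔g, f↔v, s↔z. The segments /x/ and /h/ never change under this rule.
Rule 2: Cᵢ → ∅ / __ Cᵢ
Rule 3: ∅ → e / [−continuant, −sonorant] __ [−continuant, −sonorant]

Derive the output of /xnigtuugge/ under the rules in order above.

Rule 1 (regressive voicing assimilation): /g/ precedes the voiceless obstruent /t/, so it devoices to [k] by assimilation. /xnigtuugge/ → xniktuugge.
Rule 2 (degemination): /gg/ is a geminate; the first /g/ deletes. /xniktuugge/ → xniktuuge.
Rule 3 (stop-cluster e-epenthesis): /k/ and /t/ form a stop–stop cluster, so [e] is inserted between them. /xniktuuge/ → xniketuuge.

xniketuuge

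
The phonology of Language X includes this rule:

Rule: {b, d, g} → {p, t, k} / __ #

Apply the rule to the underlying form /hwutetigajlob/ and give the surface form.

hwutetigajlop

Scanning /hwutetigajlob/: /g/ at position 8 is not in the conditioning environment; /b/ is a voiced stop in word-final position, so it devoices to [p].
Result: [hwutetigajlop].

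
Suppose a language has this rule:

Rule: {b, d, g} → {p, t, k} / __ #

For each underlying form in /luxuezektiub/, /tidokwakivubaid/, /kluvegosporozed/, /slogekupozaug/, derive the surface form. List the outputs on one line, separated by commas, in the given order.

luxuezektiup, tidokwakivubait, kluvegosporozet, slogekupozauk

/luxuezektiub/: /b/ is a voiced stop in word-final position, so it devoices to [p]. → [luxuezektiup].
/tidokwakivubaid/: /d/ is a voiced stop in word-final position, so it devoices to [t]. → [tidokwakivubait].
/kluvegosporozed/: /d/ is a voiced stop in word-final position, so it devoices to [t]. → [kluvegosporozet].
/slogekupozaug/: /g/ is a voiced stop in word-final position, so it devoices to [k]. → [slogekupozauk].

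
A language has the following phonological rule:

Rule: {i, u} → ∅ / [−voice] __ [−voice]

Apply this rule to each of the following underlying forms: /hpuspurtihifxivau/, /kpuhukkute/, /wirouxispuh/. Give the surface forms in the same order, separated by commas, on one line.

/hpuspurtihifxivau/: /u/ is a high vowel flanked by voiceless consonants /p/ and /s/, so it deletes. /i/ is a high vowel flanked by voiceless consonants /t/ and /h/, so it deletes. /i/ is a high vowel flanked by voiceless consonants /h/ and /f/, so it deletes. → [hpspurthfxivau].
/kpuhukkute/: /u/ is a high vowel flanked by voiceless consonants /p/ and /h/, so it deletes. /u/ is a high vowel flanked by voiceless consonants /h/ and /k/, so it deletes. /u/ is a high vowel flanked by voiceless consonants /k/ and /t/, so it deletes. → [kphkkte].
/wirouxispuh/: /i/ is a high vowel flanked by voiceless consonants /x/ and /s/, so it deletes. /u/ is a high vowel flanked by voiceless consonants /p/ and /h/, so it deletes. → [wirouxsph].

hpspurthfxivau, kphkkte, wirouxsph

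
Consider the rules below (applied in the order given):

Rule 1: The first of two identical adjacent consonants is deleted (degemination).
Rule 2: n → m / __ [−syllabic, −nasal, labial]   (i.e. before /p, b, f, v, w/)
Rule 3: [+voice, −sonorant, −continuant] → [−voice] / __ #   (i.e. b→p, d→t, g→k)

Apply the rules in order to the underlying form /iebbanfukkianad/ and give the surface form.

Rule 1 (degemination): /bb/ is a geminate; the first /b/ deletes. /kk/ is a geminate; the first /k/ deletes. /iebbanfukkianad/ → iebanfukianad.
Rule 2 (nasal place assimilation): /n/ precedes the labial consonant /f/, so it assimilates in place to [m]. /iebanfukianad/ → iebamfukianad.
Rule 3 (final devoicing): /d/ is a voiced stop in word-final position, so it devoices to [t]. /iebamfukianad/ → iebamfukianat.

iebamfukianat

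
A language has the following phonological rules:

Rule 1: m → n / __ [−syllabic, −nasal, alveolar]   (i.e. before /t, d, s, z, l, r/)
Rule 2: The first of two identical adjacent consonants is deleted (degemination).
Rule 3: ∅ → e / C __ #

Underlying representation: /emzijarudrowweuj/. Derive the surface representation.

Rule 1 (nasal place assimilation): /m/ precedes the alveolar consonant /z/, so it assimilates in place to [n]. /emzijarudrowweuj/ → enzijarudrowweuj.
Rule 2 (degemination): /ww/ is a geminate; the first /w/ deletes. /enzijarudrowweuj/ → enzijarudroweuj.
Rule 3 (final e-epenthesis): the form ends in the consonant /j/, so [e] is inserted word-finally. /enzijarudroweuj/ → enzijarudroweuje.

enzijarudroweuje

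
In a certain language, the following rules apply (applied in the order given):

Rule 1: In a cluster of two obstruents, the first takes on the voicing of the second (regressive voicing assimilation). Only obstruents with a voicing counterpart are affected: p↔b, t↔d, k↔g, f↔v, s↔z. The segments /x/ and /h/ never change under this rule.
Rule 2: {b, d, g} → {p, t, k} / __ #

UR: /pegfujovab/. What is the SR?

Rule 1 (regressive voicing assimilation): /g/ precedes the voiceless obstruent /f/, so it devoices to [k] by assimilation. /pegfujovab/ → pekfujovab.
Rule 2 (final devoicing): /b/ is a voiced stop in word-final position, so it devoices to [p]. /pekfujovab/ → pekfujovap.

pekfujovap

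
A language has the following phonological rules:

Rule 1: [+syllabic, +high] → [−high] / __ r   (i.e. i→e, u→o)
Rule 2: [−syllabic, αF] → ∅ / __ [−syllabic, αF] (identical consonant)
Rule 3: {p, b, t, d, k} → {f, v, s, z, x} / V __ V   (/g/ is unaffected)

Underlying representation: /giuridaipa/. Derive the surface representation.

Rule 1 (pre-rhotic lowering): /u/ is a high vowel immediately before /r/, so it lowers to [o]. /giuridaipa/ → gioridaipa.
Rule 2 (degemination): no segment meets the environment; /gioridaipa/ is unchanged.
Rule 3 (intervocalic spirantization): /d/ is a stop between vowels /i/ and /a/, so it spirantizes to the fricative [z]. /p/ is a stop between vowels /i/ and /a/, so it spirantizes to the fricative [f]. /gioridaipa/ → giorizaifa.

giorizaifa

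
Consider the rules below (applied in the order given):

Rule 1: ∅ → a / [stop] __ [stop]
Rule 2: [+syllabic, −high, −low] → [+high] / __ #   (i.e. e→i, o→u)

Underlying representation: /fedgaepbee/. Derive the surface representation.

fedagaepabei

Rule 1 (stop-cluster a-epenthesis): /d/ and /g/ form a stop–stop cluster, so [a] is inserted between them. /p/ and /b/ form a stop–stop cluster, so [a] is inserted between them. /fedgaepbee/ → fedagaepabee.
Rule 2 (final vowel raising): /e/ is a mid vowel in word-final position, so it raises to [i]. /fedagaepabee/ → fedagaepabei.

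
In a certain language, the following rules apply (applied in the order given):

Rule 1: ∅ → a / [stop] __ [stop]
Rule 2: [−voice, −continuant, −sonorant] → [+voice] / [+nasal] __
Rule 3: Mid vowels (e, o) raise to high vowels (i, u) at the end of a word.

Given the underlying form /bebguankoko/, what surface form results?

bebaguangoku

Rule 1 (stop-cluster a-epenthesis): /b/ and /g/ form a stop–stop cluster, so [a] is inserted between them. /bebguankoko/ → bebaguankoko.
Rule 2 (post-nasal voicing): /k/ is a voiceless stop immediately after the nasal /n/, so it voices to [g]. /bebaguankoko/ → bebaguangoko.
Rule 3 (final vowel raising): /o/ is a mid vowel in word-final position, so it raises to [u]. /bebaguangoko/ → bebaguangoku.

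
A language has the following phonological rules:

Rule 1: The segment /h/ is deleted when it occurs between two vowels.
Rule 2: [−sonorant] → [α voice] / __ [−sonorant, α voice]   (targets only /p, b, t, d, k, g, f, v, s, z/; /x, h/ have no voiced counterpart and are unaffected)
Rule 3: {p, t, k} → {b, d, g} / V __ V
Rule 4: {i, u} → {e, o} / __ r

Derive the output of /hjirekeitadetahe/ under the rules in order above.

hjeregeidadedae

Rule 1 (intervocalic h-deletion): /h/ occurs between vowels /a/ and /e/, so it deletes. /hjirekeitadetahe/ → hjirekeitadetae.
Rule 2 (regressive voicing assimilation): no segment meets the environment; /hjirekeitadetae/ is unchanged.
Rule 3 (intervocalic voicing): /k/ is a voiceless stop between vowels /e/ and /e/, so it voices to [g]. /t/ is a voiceless stop between vowels /i/ and /a/, so it voices to [d]. /t/ is a voiceless stop between vowels /e/ and /a/, so it voices to [d]. /hjirekeitadetae/ → hjiregeidadedae.
Rule 4 (pre-rhotic lowering): /i/ is a high vowel immediately before /r/, so it lowers to [e]. /hjiregeidadedae/ → hjeregeidadedae.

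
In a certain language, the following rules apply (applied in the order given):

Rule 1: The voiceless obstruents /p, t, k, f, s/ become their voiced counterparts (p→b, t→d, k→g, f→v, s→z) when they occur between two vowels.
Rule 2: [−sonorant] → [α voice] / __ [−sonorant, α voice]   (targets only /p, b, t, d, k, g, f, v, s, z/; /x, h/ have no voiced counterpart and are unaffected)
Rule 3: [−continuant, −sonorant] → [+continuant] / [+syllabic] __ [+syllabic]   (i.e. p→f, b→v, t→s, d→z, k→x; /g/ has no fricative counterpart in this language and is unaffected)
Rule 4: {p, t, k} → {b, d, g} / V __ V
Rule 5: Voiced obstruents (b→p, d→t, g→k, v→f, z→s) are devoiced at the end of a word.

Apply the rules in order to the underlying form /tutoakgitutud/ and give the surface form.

tuzoaggizuzut

Rule 1 (intervocalic voicing): /t/ is a voiceless obstruent between vowels /u/ and /o/, so it voices to [d]. /t/ is a voiceless obstruent between vowels /i/ and /u/, so it voices to [d]. /t/ is a voiceless obstruent between vowels /u/ and /u/, so it voices to [d]. /tutoakgitutud/ → tudoakgidudud.
Rule 2 (regressive voicing assimilation): /k/ precedes the voiced obstruent /g/, so it voices to [g] by assimilation. /tudoakgidudud/ → tudoaggidudud.
Rule 3 (intervocalic spirantization): /d/ is a stop between vowels /u/ and /o/, so it spirantizes to the fricative [z]. /d/ is a stop between vowels /i/ and /u/, so it spirantizes to the fricative [z]. /d/ is a stop between vowels /u/ and /u/, so it spirantizes to the fricative [z]. /tudoaggidudud/ → tuzoaggizuzud.
Rule 4 (intervocalic voicing): no segment meets the environment; /tuzoaggizuzud/ is unchanged.
Rule 5 (final devoicing): /d/ is a voiced obstruent in word-final position, so it devoices to [t]. /tuzoaggizuzud/ → tuzoaggizuzut.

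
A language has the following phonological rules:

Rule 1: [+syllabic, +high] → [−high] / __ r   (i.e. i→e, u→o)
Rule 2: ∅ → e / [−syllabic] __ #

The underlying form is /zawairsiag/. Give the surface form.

Rule 1 (pre-rhotic lowering): /i/ is a high vowel immediately before /r/, so it lowers to [e]. /zawairsiag/ → zawaersiag.
Rule 2 (final e-epenthesis): the form ends in the consonant /g/, so [e] is inserted word-finally. /zawaersiag/ → zawaersiage.

zawaersiage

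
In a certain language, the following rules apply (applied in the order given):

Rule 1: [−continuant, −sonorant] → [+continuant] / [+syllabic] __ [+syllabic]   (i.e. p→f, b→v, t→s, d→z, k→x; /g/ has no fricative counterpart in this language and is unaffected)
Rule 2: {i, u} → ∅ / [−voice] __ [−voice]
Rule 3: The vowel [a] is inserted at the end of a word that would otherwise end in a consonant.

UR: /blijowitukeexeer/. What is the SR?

blijowisxeexeera

Rule 1 (intervocalic spirantization): /t/ is a stop between vowels /i/ and /u/, so it spirantizes to the fricative [s]. /k/ is a stop between vowels /u/ and /e/, so it spirantizes to the fricative [x]. /blijowitukeexeer/ → blijowisuxeexeer.
Rule 2 (high vowel syncope): /u/ is a high vowel flanked by voiceless consonants /s/ and /x/, so it deletes. /blijowisuxeexeer/ → blijowisxeexeer.
Rule 3 (final a-epenthesis): the form ends in the consonant /r/, so [a] is inserted word-finally. /blijowisxeexeer/ → blijowisxeexeera.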